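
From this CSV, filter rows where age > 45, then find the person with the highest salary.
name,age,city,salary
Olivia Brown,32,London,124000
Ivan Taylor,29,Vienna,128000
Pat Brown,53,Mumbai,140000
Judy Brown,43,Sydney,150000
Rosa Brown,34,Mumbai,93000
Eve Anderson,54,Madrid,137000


Filter: age > 45
Sort by: salary (descending)

Filtered records (2):
  Pat Brown, age 53, salary $140000
  Eve Anderson, age 54, salary $137000

Highest salary: Pat Brown ($140000)

Pat Brown


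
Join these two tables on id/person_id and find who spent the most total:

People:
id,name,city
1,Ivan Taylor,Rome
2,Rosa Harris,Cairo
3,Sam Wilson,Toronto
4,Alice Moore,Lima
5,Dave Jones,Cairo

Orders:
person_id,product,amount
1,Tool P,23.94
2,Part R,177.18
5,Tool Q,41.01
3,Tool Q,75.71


Join on: people.id = orders.person_id

Joined rows:
  Ivan Taylor (Rome) bought Tool P for $23.94
  Rosa Harris (Cairo) bought Part R for $177.18
  Dave Jones (Cairo) bought Tool Q for $41.01
  Sam Wilson (Toronto) bought Tool Q for $75.71

Total per person:
  Rosa Harris: $177.18
  Sam Wilson: $75.71
  Dave Jones: $41.01
  Ivan Taylor: $23.94

Top spender: Rosa Harris ($177.18)

Rosa Harris ($177.18)


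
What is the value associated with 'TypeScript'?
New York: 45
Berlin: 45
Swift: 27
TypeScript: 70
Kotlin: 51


Looking up key 'TypeScript'
Value: 70

70


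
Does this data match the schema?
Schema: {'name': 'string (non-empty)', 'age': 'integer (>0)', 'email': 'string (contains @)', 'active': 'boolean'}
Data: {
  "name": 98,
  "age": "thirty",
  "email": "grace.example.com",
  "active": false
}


Validating each field against schema:
  name: FAIL (98 is not a string)
  age: FAIL ("thirty" is not an integer)
  email: FAIL ("grace.example.com" does not contain @)
  active: OK (boolean)

Result: INVALID (3 errors: name, age, email)

INVALID (3 errors: name, age, email)


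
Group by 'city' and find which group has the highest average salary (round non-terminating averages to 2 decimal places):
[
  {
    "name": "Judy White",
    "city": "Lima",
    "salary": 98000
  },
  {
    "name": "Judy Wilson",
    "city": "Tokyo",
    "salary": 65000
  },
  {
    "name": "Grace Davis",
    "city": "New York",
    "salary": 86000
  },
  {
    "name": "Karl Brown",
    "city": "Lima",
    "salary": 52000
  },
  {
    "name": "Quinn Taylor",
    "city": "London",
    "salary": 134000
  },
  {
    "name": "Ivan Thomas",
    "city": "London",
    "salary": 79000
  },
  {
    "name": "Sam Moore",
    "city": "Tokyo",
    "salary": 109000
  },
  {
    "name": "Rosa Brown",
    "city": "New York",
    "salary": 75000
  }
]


Group by: city

Groups:
  Lima: 2 people, avg salary = 150000/2 = $75000
  London: 2 people, avg salary = 213000/2 = $106500
  New York: 2 people, avg salary = 161000/2 = $80500
  Tokyo: 2 people, avg salary = 174000/2 = $87000

Highest average salary: London ($106500)

London ($106500)


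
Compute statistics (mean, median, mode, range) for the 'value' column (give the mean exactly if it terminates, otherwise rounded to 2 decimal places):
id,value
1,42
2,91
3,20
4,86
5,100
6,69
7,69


Data: [42, 91, 20, 86, 100, 69, 69]
Count: 7
Sum: 477
Mean: 477/7 ≈ 68.14 (rounded to 2 decimal places)
Sorted: [20, 42, 69, 69, 86, 91, 100]
Median: 69.0
Mode: 69 (2 times)
Range: 100 - 20 = 80
Min: 20, Max: 100

mean≈68.14, median=69.0, mode=69, range=80


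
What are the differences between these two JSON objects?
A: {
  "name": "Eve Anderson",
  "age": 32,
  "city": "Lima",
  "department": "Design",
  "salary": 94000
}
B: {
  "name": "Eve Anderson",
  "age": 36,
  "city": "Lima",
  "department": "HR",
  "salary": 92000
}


Comparing each field (in key order):
  name: same
  age: DIFFERENT
  city: same
  department: DIFFERENT
  salary: DIFFERENT
Differences:
  age: 32 -> 36
  department: Design -> HR
  salary: 94000 -> 92000

3 field(s) changed

3 changes: age, department, salary


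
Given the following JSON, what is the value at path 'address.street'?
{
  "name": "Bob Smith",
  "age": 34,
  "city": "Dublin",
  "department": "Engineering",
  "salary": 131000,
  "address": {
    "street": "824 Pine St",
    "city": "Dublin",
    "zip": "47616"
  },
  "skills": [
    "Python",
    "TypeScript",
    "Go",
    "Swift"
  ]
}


Query: address.street
Path: address -> street
Value: 824 Pine St

824 Pine St


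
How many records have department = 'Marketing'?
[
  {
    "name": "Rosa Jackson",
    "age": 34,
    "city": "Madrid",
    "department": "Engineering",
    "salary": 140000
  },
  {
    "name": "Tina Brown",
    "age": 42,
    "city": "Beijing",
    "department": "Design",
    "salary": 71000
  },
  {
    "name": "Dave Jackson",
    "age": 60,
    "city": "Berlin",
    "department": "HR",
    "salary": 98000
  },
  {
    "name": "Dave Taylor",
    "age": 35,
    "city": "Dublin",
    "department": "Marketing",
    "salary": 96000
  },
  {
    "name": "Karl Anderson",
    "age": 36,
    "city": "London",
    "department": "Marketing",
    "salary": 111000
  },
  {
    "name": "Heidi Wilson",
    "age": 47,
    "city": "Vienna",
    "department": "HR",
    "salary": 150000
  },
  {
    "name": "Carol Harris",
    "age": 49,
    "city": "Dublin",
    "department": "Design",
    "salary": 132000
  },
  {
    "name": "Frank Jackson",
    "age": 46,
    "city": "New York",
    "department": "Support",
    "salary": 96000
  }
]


Data: 8 records
Condition: department = 'Marketing'

Checking each record:
  Rosa Jackson: Engineering
  Tina Brown: Design
  Dave Jackson: HR
  Dave Taylor: Marketing MATCH
  Karl Anderson: Marketing MATCH
  Heidi Wilson: HR
  Carol Harris: Design
  Frank Jackson: Support

Count: 2

2


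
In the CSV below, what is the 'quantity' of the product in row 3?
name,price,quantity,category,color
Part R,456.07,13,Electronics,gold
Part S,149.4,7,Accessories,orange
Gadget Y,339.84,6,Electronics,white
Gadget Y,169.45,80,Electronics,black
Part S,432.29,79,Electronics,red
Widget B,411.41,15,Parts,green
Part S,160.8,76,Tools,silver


Query: Row 3 ('Gadget Y'), column 'quantity'
Value: 6

6


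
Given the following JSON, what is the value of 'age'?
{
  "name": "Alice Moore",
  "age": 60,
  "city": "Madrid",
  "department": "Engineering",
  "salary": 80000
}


Looking up field 'age'
Value: 60

60


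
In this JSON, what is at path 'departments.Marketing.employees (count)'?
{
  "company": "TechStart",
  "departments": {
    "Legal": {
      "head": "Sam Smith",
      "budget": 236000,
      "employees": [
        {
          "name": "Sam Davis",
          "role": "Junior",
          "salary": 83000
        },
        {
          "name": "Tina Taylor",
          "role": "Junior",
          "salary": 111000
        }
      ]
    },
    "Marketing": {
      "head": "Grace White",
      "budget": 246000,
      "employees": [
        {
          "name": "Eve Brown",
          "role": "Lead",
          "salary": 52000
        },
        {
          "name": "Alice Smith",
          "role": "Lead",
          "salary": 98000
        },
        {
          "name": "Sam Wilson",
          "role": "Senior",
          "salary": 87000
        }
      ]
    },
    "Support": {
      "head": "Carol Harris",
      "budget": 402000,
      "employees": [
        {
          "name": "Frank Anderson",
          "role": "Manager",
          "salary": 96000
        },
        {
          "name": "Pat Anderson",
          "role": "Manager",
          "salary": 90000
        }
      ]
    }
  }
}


Path: departments.Marketing.employees (count)

Navigate:
  -> departments
  -> Marketing
  -> employees (array, length 3)

3


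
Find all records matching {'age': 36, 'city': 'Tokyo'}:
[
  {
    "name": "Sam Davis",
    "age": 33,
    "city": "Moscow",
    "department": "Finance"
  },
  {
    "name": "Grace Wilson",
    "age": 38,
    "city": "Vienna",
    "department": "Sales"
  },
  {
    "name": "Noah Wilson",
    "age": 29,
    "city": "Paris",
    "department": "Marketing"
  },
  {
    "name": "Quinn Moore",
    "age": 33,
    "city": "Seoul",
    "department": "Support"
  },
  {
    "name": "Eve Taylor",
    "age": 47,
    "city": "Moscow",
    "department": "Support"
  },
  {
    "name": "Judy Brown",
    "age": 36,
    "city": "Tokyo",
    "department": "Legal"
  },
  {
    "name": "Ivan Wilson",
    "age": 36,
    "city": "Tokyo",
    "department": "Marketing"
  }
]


Search criteria: {'age': 36, 'city': 'Tokyo'}

Checking 7 records:
  Sam Davis: {age: 33, city: Moscow}
  Grace Wilson: {age: 38, city: Vienna}
  Noah Wilson: {age: 29, city: Paris}
  Quinn Moore: {age: 33, city: Seoul}
  Eve Taylor: {age: 47, city: Moscow}
  Judy Brown: {age: 36, city: Tokyo} <-- MATCH
  Ivan Wilson: {age: 36, city: Tokyo} <-- MATCH

Matches: ["Judy Brown", "Ivan Wilson"]

["Judy Brown", "Ivan Wilson"]


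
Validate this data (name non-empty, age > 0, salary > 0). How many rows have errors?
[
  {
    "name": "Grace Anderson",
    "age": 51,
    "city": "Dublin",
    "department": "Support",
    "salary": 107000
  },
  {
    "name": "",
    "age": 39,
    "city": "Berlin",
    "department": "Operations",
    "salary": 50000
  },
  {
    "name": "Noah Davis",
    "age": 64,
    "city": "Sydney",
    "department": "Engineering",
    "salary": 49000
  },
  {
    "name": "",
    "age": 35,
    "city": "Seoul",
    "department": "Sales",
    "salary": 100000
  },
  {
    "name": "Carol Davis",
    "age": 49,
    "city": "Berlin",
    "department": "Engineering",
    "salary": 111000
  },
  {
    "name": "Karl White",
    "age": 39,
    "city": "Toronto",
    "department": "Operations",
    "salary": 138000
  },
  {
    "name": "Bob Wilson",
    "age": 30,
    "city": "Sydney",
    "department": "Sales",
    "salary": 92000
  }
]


Validating 7 records:
Rules: name non-empty, age > 0, salary > 0

  Row 1 (Grace Anderson): OK
  Row 2 (???): empty name
  Row 3 (Noah Davis): OK
  Row 4 (???): empty name
  Row 5 (Carol Davis): OK
  Row 6 (Karl White): OK
  Row 7 (Bob Wilson): OK

Total errors: 2

2 errors


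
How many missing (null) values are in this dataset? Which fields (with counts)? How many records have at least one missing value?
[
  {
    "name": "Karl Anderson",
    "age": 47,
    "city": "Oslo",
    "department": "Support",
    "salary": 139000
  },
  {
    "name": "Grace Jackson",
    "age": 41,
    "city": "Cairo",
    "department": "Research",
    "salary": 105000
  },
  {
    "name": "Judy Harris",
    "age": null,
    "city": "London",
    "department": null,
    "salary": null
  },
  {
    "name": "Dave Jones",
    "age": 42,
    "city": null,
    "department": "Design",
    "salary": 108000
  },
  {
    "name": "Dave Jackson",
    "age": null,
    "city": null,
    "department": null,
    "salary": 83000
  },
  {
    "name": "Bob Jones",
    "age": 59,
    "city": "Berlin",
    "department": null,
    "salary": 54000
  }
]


Checking for missing (null) values in 6 records:

  Karl Anderson: complete
  Grace Jackson: complete
  Judy Harris: age, department, salary
  Dave Jones: city
  Dave Jackson: age, city, department
  Bob Jones: department

Per field:
  name: 0 missing
  age: 2 missing
  city: 2 missing
  department: 3 missing
  salary: 1 missing

Total missing values: 8
Records with any missing: 4

8 missing values (age: 2, city: 2, department: 3, salary: 1); 4 incomplete records


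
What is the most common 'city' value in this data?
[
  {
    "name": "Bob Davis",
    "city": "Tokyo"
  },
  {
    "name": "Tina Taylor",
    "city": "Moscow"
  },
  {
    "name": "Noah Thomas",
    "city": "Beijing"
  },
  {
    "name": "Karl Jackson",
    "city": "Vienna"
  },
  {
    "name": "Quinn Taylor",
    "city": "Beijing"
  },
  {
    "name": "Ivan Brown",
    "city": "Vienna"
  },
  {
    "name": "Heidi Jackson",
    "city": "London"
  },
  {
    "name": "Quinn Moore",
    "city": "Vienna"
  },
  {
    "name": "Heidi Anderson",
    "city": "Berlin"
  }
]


Counting 'city' values across 9 records:

  Vienna: 3 ###
  Beijing: 2 ##
  Tokyo: 1 #
  Moscow: 1 #
  London: 1 #
  Berlin: 1 #

Most common: Vienna (3 times)

Vienna (3 times)


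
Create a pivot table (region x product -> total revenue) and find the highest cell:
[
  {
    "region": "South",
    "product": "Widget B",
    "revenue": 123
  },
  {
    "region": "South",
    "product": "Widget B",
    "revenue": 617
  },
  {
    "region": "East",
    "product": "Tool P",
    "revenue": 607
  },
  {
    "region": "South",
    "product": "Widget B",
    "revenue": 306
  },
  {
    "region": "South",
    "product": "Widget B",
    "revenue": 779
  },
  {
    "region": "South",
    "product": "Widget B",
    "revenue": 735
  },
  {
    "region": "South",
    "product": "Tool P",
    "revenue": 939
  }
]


Pivot: region (rows) x product (columns) -> total revenue

     Tool P        Widget B    
East           607             0  
South          939          2560  

Highest: South / Widget B = $2560

South / Widget B = $2560


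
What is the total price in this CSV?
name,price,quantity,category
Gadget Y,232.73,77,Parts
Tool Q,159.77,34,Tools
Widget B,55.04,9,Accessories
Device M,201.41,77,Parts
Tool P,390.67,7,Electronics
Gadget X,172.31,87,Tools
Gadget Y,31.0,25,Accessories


Computing total price:
Values: [232.73, 159.77, 55.04, 201.41, 390.67, 172.31, 31.0]
Sum = 1242.93

1242.93


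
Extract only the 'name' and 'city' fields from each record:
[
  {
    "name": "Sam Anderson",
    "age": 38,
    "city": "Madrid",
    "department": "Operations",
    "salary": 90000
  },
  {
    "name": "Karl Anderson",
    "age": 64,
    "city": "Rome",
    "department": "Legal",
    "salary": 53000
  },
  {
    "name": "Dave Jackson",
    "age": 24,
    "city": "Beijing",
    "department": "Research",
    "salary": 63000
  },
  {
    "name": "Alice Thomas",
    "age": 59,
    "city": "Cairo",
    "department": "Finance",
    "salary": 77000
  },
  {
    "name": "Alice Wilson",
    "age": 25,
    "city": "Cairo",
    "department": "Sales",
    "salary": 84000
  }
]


Original: 5 records with fields: name, age, city, department, salary
Keep: ['name', 'city']
Drop: ['age', 'department', 'salary']
Result: 5 records, 2 fields each

[
  {
    "name": "Sam Anderson",
    "city": "Madrid"
  },
  {
    "name": "Karl Anderson",
    "city": "Rome"
  },
  {
    "name": "Dave Jackson",
    "city": "Beijing"
  },
  {
    "name": "Alice Thomas",
    "city": "Cairo"
  },
  {
    "name": "Alice Wilson",
    "city": "Cairo"
  }
]


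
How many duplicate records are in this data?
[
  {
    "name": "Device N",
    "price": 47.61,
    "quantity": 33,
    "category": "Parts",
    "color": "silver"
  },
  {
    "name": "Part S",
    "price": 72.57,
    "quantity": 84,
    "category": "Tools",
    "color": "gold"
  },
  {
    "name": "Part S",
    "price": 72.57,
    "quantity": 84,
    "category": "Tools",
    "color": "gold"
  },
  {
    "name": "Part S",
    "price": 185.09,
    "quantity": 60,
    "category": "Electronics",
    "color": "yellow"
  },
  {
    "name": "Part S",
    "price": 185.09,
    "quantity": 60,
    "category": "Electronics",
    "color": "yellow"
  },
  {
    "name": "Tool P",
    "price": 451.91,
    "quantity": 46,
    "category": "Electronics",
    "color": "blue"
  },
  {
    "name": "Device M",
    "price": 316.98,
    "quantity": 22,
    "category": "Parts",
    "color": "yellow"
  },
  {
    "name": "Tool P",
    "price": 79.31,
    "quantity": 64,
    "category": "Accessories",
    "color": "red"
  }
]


Checking 8 records for duplicates:

  Row 1: Device N ($47.61, qty 33)
  Row 2: Part S ($72.57, qty 84)
  Row 3: Part S ($72.57, qty 84) <-- DUPLICATE
  Row 4: Part S ($185.09, qty 60)
  Row 5: Part S ($185.09, qty 60) <-- DUPLICATE
  Row 6: Tool P ($451.91, qty 46)
  Row 7: Device M ($316.98, qty 22)
  Row 8: Tool P ($79.31, qty 64)

Duplicates found: 2
Unique records: 6

2 duplicates, 6 unique


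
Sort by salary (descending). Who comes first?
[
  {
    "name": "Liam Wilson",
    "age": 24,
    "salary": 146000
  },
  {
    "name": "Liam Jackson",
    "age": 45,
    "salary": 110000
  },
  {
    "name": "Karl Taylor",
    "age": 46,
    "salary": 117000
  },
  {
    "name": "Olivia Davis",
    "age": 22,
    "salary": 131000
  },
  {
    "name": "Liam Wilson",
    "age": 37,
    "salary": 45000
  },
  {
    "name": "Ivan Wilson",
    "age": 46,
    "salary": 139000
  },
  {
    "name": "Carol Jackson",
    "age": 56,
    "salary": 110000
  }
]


Sort by: salary (descending)

Sorted order:
  1. Liam Wilson (salary = 146000)
  2. Ivan Wilson (salary = 139000)
  3. Olivia Davis (salary = 131000)
  4. Karl Taylor (salary = 117000)
  5. Liam Jackson (salary = 110000)
  6. Carol Jackson (salary = 110000)
  7. Liam Wilson (salary = 45000)

First: Liam Wilson

Liam Wilson


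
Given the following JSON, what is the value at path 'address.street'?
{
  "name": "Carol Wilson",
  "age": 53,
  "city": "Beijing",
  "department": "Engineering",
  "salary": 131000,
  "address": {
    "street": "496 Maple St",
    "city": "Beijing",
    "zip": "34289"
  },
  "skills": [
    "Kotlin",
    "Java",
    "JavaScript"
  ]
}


Query: address.street
Path: address -> street
Value: 496 Maple St

496 Maple St


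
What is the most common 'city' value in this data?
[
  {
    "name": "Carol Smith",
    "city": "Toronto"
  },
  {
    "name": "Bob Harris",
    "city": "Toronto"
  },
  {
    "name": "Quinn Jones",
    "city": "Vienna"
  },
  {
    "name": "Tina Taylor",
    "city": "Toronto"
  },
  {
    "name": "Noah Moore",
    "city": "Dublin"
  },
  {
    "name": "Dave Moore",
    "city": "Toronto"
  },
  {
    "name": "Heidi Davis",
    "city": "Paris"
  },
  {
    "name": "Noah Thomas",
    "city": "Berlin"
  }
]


Counting 'city' values across 8 records:

  Toronto: 4 ####
  Vienna: 1 #
  Dublin: 1 #
  Paris: 1 #
  Berlin: 1 #

Most common: Toronto (4 times)

Toronto (4 times)


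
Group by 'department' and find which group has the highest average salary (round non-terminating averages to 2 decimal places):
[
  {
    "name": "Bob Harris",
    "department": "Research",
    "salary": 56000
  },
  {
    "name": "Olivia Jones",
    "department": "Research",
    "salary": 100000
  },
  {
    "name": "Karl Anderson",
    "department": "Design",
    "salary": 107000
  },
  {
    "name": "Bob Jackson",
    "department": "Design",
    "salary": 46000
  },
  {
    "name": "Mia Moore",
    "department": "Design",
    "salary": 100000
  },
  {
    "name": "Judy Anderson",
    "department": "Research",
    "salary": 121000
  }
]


Group by: department

Groups:
  Design: 3 people, avg salary = 253000/3 ≈ $84333.33
  Research: 3 people, avg salary = 277000/3 ≈ $92333.33

Highest average salary: Research (≈$92333.33)

Research (≈$92333.33)


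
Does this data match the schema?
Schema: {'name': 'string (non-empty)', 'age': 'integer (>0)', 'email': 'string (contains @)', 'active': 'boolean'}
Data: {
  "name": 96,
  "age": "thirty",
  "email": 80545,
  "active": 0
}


Validating each field against schema:
  name: FAIL (96 is not a string)
  age: FAIL ("thirty" is not an integer)
  email: FAIL (80545 is not a string)
  active: FAIL (0 is not a boolean)

Result: INVALID (4 errors: name, age, email, active)

INVALID (4 errors: name, age, email, active)


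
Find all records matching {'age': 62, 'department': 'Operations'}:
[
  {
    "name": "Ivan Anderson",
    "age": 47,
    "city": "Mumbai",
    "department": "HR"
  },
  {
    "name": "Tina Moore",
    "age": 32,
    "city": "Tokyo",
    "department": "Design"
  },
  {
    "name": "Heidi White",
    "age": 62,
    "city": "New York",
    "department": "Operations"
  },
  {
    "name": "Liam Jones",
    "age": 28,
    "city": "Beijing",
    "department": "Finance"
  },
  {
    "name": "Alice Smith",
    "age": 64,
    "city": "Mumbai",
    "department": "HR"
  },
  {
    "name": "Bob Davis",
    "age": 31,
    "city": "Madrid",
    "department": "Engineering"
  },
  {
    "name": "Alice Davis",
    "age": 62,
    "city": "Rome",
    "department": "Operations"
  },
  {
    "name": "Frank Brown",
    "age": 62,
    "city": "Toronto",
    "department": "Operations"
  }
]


Search criteria: {'age': 62, 'department': 'Operations'}

Checking 8 records:
  Ivan Anderson: {age: 47, department: HR}
  Tina Moore: {age: 32, department: Design}
  Heidi White: {age: 62, department: Operations} <-- MATCH
  Liam Jones: {age: 28, department: Finance}
  Alice Smith: {age: 64, department: HR}
  Bob Davis: {age: 31, department: Engineering}
  Alice Davis: {age: 62, department: Operations} <-- MATCH
  Frank Brown: {age: 62, department: Operations} <-- MATCH

Matches: ["Heidi White", "Alice Davis", "Frank Brown"]

["Heidi White", "Alice Davis", "Frank Brown"]


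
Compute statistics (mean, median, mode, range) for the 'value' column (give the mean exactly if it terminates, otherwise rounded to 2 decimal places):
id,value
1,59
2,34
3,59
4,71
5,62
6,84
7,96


Data: [59, 34, 59, 71, 62, 84, 96]
Count: 7
Sum: 465
Mean: 465/7 ≈ 66.43 (rounded to 2 decimal places)
Sorted: [34, 59, 59, 62, 71, 84, 96]
Median: 62.0
Mode: 59 (2 times)
Range: 96 - 34 = 62
Min: 34, Max: 96

mean≈66.43, median=62.0, mode=59, range=62


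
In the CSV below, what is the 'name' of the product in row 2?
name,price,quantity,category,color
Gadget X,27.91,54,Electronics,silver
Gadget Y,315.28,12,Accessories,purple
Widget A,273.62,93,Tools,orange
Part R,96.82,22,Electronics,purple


Query: Row 2 ('Gadget Y'), column 'name'
Value: Gadget Y

Gadget Y


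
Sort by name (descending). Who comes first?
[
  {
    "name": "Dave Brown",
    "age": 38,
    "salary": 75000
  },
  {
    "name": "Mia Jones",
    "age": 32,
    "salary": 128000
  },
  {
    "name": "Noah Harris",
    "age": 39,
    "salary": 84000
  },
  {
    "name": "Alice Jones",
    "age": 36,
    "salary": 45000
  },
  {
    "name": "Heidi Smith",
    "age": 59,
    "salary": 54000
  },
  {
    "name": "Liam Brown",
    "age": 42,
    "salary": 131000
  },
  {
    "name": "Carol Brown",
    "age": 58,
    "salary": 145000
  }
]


Sort by: name (descending)

Sorted order:
  1. Noah Harris (name = Noah Harris)
  2. Mia Jones (name = Mia Jones)
  3. Liam Brown (name = Liam Brown)
  4. Heidi Smith (name = Heidi Smith)
  5. Dave Brown (name = Dave Brown)
  6. Carol Brown (name = Carol Brown)
  7. Alice Jones (name = Alice Jones)

First: Noah Harris

Noah Harris


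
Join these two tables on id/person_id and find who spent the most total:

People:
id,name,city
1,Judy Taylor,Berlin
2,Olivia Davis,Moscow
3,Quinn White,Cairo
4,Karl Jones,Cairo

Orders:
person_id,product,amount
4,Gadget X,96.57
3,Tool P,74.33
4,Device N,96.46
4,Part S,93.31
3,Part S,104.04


Join on: people.id = orders.person_id

Joined rows:
  Karl Jones (Cairo) bought Gadget X for $96.57
  Quinn White (Cairo) bought Tool P for $74.33
  Karl Jones (Cairo) bought Device N for $96.46
  Karl Jones (Cairo) bought Part S for $93.31
  Quinn White (Cairo) bought Part S for $104.04

Total per person:
  Karl Jones: $286.34
  Quinn White: $178.37

Top spender: Karl Jones ($286.34)

Karl Jones ($286.34)


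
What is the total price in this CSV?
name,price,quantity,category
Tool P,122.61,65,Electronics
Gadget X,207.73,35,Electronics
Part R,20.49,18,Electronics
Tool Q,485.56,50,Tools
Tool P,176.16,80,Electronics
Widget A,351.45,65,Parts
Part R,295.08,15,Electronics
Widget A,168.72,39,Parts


Computing total price:
Values: [122.61, 207.73, 20.49, 485.56, 176.16, 351.45, 295.08, 168.72]
Sum = 1827.80

1827.80


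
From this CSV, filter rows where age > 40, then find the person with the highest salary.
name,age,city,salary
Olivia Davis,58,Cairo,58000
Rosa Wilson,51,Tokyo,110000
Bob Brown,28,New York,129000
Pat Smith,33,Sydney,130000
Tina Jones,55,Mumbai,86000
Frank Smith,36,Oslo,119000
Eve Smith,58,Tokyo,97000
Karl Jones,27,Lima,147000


Filter: age > 40
Sort by: salary (descending)

Filtered records (4):
  Rosa Wilson, age 51, salary $110000
  Eve Smith, age 58, salary $97000
  Tina Jones, age 55, salary $86000
  Olivia Davis, age 58, salary $58000

Highest salary: Rosa Wilson ($110000)

Rosa Wilson


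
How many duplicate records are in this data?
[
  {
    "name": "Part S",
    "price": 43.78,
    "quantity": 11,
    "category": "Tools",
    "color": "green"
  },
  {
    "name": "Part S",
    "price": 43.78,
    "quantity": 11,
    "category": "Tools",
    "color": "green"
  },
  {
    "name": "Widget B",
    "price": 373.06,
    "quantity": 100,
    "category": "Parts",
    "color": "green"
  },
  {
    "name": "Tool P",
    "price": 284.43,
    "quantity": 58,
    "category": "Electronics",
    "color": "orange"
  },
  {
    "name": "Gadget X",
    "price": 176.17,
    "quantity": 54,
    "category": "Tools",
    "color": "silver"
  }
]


Checking 5 records for duplicates:

  Row 1: Part S ($43.78, qty 11)
  Row 2: Part S ($43.78, qty 11) <-- DUPLICATE
  Row 3: Widget B ($373.06, qty 100)
  Row 4: Tool P ($284.43, qty 58)
  Row 5: Gadget X ($176.17, qty 54)

Duplicates found: 1
Unique records: 4

1 duplicates, 4 unique


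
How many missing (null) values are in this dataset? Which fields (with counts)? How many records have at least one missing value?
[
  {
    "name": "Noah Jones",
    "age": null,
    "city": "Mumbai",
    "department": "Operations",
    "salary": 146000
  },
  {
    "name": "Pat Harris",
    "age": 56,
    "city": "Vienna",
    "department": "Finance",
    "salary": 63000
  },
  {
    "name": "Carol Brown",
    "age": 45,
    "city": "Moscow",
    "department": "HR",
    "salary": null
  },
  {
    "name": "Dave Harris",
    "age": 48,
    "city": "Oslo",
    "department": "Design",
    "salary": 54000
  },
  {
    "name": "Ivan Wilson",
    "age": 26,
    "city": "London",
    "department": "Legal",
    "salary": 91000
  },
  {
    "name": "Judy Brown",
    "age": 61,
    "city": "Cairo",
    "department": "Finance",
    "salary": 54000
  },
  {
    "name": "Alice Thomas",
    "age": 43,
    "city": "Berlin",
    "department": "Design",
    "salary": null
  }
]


Checking for missing (null) values in 7 records:

  Noah Jones: age
  Pat Harris: complete
  Carol Brown: salary
  Dave Harris: complete
  Ivan Wilson: complete
  Judy Brown: complete
  Alice Thomas: salary

Per field:
  name: 0 missing
  age: 1 missing
  city: 0 missing
  department: 0 missing
  salary: 2 missing

Total missing values: 3
Records with any missing: 3

3 missing values (age: 1, salary: 2); 3 incomplete records


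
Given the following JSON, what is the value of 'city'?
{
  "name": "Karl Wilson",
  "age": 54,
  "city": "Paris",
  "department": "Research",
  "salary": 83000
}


Looking up field 'city'
Value: Paris

Paris


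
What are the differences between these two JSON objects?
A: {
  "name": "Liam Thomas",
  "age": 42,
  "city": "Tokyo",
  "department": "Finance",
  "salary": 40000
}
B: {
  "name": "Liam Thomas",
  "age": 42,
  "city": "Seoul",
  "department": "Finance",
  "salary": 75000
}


Comparing each field (in key order):
  name: same
  age: same
  city: DIFFERENT
  department: same
  salary: DIFFERENT
Differences:
  city: Tokyo -> Seoul
  salary: 40000 -> 75000

2 field(s) changed

2 changes: city, salary


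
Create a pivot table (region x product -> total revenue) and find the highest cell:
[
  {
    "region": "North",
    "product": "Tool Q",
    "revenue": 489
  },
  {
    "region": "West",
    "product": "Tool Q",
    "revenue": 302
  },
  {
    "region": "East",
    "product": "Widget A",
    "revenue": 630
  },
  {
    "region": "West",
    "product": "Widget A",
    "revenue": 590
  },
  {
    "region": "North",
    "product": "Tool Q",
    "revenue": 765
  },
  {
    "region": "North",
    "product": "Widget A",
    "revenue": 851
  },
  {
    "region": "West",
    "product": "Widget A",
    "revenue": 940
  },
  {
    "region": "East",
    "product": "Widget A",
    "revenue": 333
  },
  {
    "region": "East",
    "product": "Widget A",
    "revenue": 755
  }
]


Pivot: region (rows) x product (columns) -> total revenue

     Tool Q        Widget A    
East             0          1718  
North         1254           851  
West           302          1530  

Highest: East / Widget A = $1718

East / Widget A = $1718


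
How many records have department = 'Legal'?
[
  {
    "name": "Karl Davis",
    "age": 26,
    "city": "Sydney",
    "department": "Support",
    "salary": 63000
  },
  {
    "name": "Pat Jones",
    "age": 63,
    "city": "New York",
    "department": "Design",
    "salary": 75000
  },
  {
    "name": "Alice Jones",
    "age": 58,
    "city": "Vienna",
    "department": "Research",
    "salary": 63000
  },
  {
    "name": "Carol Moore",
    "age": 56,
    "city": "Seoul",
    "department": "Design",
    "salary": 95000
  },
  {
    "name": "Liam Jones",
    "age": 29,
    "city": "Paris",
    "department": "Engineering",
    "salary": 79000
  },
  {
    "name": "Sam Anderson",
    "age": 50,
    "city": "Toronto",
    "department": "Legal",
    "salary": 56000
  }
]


Data: 6 records
Condition: department = 'Legal'

Checking each record:
  Karl Davis: Support
  Pat Jones: Design
  Alice Jones: Research
  Carol Moore: Design
  Liam Jones: Engineering
  Sam Anderson: Legal MATCH

Count: 1

1


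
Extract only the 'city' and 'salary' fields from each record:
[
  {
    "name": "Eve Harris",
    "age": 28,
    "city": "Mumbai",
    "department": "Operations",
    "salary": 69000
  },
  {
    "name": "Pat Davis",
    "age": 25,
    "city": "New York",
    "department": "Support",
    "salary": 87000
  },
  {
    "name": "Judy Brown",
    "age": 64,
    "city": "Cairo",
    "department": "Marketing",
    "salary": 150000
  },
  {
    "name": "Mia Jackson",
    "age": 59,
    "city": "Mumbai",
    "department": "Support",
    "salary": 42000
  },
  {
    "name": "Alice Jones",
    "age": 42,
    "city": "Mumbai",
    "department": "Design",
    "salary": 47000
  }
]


Original: 5 records with fields: name, age, city, department, salary
Keep: ['city', 'salary']
Drop: ['name', 'age', 'department']
Result: 5 records, 2 fields each

[
  {
    "city": "Mumbai",
    "salary": 69000
  },
  {
    "city": "New York",
    "salary": 87000
  },
  {
    "city": "Cairo",
    "salary": 150000
  },
  {
    "city": "Mumbai",
    "salary": 42000
  },
  {
    "city": "Mumbai",
    "salary": 47000
  }
]


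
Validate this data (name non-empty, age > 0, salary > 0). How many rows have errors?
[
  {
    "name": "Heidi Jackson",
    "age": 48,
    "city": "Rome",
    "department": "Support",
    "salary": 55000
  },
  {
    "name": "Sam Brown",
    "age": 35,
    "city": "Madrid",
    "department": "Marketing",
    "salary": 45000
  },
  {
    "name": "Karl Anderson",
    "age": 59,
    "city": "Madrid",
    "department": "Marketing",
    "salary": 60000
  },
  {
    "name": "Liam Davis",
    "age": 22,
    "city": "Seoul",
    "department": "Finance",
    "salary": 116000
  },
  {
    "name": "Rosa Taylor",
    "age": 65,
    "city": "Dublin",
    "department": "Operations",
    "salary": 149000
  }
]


Validating 5 records:
Rules: name non-empty, age > 0, salary > 0

  Row 1 (Heidi Jackson): OK
  Row 2 (Sam Brown): OK
  Row 3 (Karl Anderson): OK
  Row 4 (Liam Davis): OK
  Row 5 (Rosa Taylor): OK

Total errors: 0

0 errors


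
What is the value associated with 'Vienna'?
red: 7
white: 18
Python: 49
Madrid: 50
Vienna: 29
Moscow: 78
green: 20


Looking up key 'Vienna'
Value: 29

29


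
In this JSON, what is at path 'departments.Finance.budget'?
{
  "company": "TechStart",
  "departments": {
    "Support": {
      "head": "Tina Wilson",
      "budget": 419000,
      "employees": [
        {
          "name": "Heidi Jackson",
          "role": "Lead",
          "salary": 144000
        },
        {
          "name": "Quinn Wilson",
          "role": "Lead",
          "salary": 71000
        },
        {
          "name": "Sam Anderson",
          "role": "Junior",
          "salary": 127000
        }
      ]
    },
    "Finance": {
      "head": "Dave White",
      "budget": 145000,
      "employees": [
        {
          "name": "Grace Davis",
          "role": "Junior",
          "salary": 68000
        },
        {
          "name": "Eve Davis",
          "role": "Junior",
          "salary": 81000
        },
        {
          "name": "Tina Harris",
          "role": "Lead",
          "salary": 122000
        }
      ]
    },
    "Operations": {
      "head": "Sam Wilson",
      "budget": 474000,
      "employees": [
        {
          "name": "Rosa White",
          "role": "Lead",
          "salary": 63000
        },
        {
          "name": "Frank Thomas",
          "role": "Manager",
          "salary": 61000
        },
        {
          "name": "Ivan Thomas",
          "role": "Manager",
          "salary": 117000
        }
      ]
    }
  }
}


Path: departments.Finance.budget

Navigate:
  -> departments
  -> Finance
  -> budget = 145000

145000


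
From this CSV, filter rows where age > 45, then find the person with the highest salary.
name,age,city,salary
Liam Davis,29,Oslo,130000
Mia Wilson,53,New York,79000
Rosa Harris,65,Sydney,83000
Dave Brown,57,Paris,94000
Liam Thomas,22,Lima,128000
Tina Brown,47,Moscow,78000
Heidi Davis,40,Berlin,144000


Filter: age > 45
Sort by: salary (descending)

Filtered records (4):
  Dave Brown, age 57, salary $94000
  Rosa Harris, age 65, salary $83000
  Mia Wilson, age 53, salary $79000
  Tina Brown, age 47, salary $78000

Highest salary: Dave Brown ($94000)

Dave Brown


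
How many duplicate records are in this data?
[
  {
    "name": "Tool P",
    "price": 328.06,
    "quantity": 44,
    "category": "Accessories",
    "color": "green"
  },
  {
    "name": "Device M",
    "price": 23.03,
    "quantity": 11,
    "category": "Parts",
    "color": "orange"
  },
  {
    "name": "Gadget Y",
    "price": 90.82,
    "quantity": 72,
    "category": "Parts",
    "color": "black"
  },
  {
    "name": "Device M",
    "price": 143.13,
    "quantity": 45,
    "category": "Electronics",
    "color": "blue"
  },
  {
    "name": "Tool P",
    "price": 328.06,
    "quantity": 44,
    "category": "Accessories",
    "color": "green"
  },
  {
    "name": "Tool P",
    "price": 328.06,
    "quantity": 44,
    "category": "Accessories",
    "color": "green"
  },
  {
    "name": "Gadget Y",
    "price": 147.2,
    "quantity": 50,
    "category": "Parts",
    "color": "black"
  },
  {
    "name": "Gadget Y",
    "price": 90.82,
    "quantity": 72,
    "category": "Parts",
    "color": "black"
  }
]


Checking 8 records for duplicates:

  Row 1: Tool P ($328.06, qty 44)
  Row 2: Device M ($23.03, qty 11)
  Row 3: Gadget Y ($90.82, qty 72)
  Row 4: Device M ($143.13, qty 45)
  Row 5: Tool P ($328.06, qty 44) <-- DUPLICATE
  Row 6: Tool P ($328.06, qty 44) <-- DUPLICATE
  Row 7: Gadget Y ($147.2, qty 50)
  Row 8: Gadget Y ($90.82, qty 72) <-- DUPLICATE

Duplicates found: 3
Unique records: 5

3 duplicates, 5 unique


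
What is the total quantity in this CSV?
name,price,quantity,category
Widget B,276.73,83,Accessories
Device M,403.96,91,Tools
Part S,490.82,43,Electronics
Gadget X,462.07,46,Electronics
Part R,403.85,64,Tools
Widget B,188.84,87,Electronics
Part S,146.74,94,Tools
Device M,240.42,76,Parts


Computing total quantity:
Values: [83, 91, 43, 46, 64, 87, 94, 76]
Sum = 584

584


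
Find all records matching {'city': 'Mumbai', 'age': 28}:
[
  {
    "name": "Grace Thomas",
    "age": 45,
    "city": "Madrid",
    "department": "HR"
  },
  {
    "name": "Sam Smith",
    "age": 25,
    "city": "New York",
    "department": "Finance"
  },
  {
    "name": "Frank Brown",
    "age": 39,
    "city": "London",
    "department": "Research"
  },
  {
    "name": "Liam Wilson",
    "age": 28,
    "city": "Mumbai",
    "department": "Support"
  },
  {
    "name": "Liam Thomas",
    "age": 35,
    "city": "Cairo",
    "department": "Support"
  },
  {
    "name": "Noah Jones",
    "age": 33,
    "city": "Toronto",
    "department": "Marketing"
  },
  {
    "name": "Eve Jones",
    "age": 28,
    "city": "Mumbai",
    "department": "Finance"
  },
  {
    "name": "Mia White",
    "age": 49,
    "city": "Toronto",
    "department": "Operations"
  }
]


Search criteria: {'city': 'Mumbai', 'age': 28}

Checking 8 records:
  Grace Thomas: {city: Madrid, age: 45}
  Sam Smith: {city: New York, age: 25}
  Frank Brown: {city: London, age: 39}
  Liam Wilson: {city: Mumbai, age: 28} <-- MATCH
  Liam Thomas: {city: Cairo, age: 35}
  Noah Jones: {city: Toronto, age: 33}
  Eve Jones: {city: Mumbai, age: 28} <-- MATCH
  Mia White: {city: Toronto, age: 49}

Matches: ["Liam Wilson", "Eve Jones"]

["Liam Wilson", "Eve Jones"]


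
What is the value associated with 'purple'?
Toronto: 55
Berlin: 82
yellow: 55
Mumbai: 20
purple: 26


Looking up key 'purple'
Value: 26

26


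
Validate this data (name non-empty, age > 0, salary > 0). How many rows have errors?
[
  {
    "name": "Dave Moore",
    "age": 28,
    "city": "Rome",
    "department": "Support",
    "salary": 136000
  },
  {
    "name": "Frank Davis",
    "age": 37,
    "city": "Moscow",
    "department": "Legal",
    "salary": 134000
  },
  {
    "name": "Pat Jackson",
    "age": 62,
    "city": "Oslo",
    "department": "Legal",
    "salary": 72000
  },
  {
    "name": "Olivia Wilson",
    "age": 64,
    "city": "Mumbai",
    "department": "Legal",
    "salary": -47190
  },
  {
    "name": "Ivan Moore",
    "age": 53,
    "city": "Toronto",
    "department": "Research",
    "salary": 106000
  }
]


Validating 5 records:
Rules: name non-empty, age > 0, salary > 0

  Row 1 (Dave Moore): OK
  Row 2 (Frank Davis): OK
  Row 3 (Pat Jackson): OK
  Row 4 (Olivia Wilson): negative salary: -47190
  Row 5 (Ivan Moore): OK

Total errors: 1

1 errors


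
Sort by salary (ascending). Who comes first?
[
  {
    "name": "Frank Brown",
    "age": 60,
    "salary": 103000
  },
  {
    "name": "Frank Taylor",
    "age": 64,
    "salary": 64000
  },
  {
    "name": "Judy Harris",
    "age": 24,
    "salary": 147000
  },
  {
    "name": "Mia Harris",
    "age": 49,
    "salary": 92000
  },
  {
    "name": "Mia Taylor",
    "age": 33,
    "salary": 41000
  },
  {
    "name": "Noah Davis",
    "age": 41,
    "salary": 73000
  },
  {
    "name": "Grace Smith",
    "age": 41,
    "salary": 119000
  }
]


Sort by: salary (ascending)

Sorted order:
  1. Mia Taylor (salary = 41000)
  2. Frank Taylor (salary = 64000)
  3. Noah Davis (salary = 73000)
  4. Mia Harris (salary = 92000)
  5. Frank Brown (salary = 103000)
  6. Grace Smith (salary = 119000)
  7. Judy Harris (salary = 147000)

First: Mia Taylor

Mia Taylor


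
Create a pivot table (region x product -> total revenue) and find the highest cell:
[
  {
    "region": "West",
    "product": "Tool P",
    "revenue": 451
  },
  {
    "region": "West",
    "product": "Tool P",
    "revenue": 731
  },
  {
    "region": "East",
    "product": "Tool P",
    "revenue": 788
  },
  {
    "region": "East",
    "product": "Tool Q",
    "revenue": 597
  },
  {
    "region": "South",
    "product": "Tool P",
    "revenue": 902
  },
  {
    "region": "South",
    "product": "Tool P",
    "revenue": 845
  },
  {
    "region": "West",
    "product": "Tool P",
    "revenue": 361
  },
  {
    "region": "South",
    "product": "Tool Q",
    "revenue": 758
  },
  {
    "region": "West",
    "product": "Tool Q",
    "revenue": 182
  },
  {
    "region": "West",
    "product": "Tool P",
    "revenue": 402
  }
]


Pivot: region (rows) x product (columns) -> total revenue

     Tool P        Tool Q      
East           788           597  
South         1747           758  
West          1945           182  

Highest: West / Tool P = $1945

West / Tool P = $1945


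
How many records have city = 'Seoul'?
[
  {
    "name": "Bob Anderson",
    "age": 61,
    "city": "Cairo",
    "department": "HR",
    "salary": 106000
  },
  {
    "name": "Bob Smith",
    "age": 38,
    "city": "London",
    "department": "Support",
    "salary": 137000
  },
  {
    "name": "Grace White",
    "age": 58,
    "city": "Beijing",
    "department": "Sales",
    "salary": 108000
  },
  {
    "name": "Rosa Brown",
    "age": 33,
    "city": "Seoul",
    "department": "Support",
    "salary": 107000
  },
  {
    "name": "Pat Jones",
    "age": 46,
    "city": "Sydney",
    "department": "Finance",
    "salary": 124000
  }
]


Data: 5 records
Condition: city = 'Seoul'

Checking each record:
  Bob Anderson: Cairo
  Bob Smith: London
  Grace White: Beijing
  Rosa Brown: Seoul MATCH
  Pat Jones: Sydney

Count: 1

1
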